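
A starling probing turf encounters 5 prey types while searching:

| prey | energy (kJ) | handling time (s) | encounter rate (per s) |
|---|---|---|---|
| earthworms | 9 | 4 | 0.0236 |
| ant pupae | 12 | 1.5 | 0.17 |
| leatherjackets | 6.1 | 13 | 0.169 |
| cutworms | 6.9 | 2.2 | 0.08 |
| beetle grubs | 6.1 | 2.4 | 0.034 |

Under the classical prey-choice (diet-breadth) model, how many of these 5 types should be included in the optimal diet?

4

Profitabilities (E/h, kJ/s): ant pupae 8, cutworms 3.14, beetle grubs 2.54, earthworms 2.25, leatherjackets 0.469. Add prey in this order while the next type's profitability exceeds the intake rate on those already taken.
Rate on top 1: 1.625. cutworms: 3.14 > 1.625 → include.
Rate on top 2: 1.811. beetle grubs: 2.54 > 1.811 → include.
Rate on top 3: 1.851. earthworms: 2.25 > 1.851 → include.
Rate on top 4: 1.874. leatherjackets: 0.469 < 1.874 → exclude; stop.
Optimal diet: ant pupae, cutworms, beetle grubs, earthworms — 4 of 5 types.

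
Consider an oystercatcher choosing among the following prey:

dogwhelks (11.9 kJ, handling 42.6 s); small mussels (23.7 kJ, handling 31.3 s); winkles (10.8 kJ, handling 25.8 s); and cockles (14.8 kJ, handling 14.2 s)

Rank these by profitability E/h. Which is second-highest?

small mussels

Profitability E/h (kJ/s): dogwhelks = 11.9/42.6 = 0.279, small mussels = 23.7/31.3 = 0.757, winkles = 10.8/25.8 = 0.419, cockles = 14.8/14.2 = 1.04.
Ranked: cockles > small mussels > winkles > dogwhelks.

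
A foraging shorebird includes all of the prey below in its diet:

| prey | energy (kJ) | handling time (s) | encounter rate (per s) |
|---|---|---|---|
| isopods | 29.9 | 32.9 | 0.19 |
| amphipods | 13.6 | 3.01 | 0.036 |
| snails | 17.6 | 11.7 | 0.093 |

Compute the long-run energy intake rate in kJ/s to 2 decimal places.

Energy encountered per unit search time: 0.19×29.9 + 0.036×13.6 + 0.093×17.6 = 7.807 kJ/s.
Handling time per unit search time: 0.19×32.9 + 0.036×3.01 + 0.093×11.7 = 7.447.
Rate = 7.807/(1 + 7.447) = 0.9242 kJ/s.

0.92 kJ/s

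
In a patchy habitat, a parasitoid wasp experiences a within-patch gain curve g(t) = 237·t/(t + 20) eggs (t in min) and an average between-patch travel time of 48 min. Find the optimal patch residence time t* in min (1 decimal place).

By the marginal value theorem, leave when the instantaneous gain rate g'(t) equals the habitat-wide average g(t)/(T + t).
g'(t) = 237·20/(t + 20)². Setting 237·20/(t+20)² = 237t/[(t+20)(48+t)] gives 20(48+t) = t(t+20), so t² = 20×48 = 960.
t* = √960 = 30.98 min.

31.0 min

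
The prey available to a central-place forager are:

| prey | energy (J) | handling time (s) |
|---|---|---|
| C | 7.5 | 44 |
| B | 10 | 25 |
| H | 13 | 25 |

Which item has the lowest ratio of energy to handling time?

Profitability E/h (J/s): C = 7.5/44 = 0.17, B = 10/25 = 0.4, H = 13/25 = 0.52.
Ranked: H > B > C.

C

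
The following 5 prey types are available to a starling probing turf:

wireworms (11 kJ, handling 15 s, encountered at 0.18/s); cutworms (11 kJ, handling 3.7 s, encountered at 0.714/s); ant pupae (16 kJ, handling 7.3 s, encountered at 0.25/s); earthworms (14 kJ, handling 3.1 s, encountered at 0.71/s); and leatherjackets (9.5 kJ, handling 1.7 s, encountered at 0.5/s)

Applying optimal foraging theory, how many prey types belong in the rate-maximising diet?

2

Profitabilities (E/h, kJ/s): leatherjackets 5.59, earthworms 4.52, cutworms 2.97, ant pupae 2.19, wireworms 0.733. Add prey in this order while the next type's profitability exceeds the intake rate on those already taken.
Rate on top 1: 2.568. earthworms: 4.52 > 2.568 → include.
Rate on top 2: 3.626. cutworms: 2.97 < 3.626 → exclude; stop.
Optimal diet: leatherjackets, earthworms — 2 of 5 types.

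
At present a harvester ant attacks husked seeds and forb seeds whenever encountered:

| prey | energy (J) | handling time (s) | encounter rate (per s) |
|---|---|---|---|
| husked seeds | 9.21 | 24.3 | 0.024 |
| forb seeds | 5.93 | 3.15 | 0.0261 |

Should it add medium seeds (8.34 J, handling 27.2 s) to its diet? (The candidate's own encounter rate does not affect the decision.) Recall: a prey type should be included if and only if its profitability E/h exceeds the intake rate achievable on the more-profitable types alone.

Yes

Current rate: (0.024×9.21 + 0.0261×5.93)/(1 + 0.024×24.3 + 0.0261×3.15) = 0.2257 J/s.
Profitability of medium seeds: 8.34/27.2 = 0.3066 J/s.
0.3066 > 0.2257, so adding medium seeds raises the average — include it.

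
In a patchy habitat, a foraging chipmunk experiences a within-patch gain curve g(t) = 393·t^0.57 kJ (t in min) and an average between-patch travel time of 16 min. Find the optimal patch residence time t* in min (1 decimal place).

21.2 min

Optimal t* satisfies g'(t*) = g(t*)/(T + t*).
g'(t) = 0.57·393·t^-0.43. Setting 0.57·393·t^-0.43 = 393·t^0.57/(16+t) gives 0.57(16+t) = t, so 0.43·t = 0.57×16.
t* = 0.57×16/0.43 = 21.21 min.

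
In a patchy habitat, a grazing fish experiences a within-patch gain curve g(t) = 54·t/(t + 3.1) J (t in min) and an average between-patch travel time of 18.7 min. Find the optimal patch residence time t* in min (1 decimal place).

Maximise g(t)/(T+t): set derivative to zero → g'(t)(T+t) = g(t).
g'(t) = 54·3.1/(t + 3.1)². Setting 54·3.1/(t+3.1)² = 54t/[(t+3.1)(18.7+t)] gives 3.1(18.7+t) = t(t+3.1), so t² = 3.1×18.7 = 57.97.
t* = √57.97 = 7.614 min.

7.6 min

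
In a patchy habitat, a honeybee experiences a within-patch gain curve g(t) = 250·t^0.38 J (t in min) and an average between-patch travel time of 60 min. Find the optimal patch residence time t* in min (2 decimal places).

36.77 min

Maximise g(t)/(T+t): set derivative to zero → g'(t)(T+t) = g(t).
g'(t) = 0.38·250·t^-0.62. Setting 0.38·250·t^-0.62 = 250·t^0.38/(60+t) gives 0.38(60+t) = t, so 0.62·t = 0.38×60.
t* = 0.38×60/0.62 = 36.77 min.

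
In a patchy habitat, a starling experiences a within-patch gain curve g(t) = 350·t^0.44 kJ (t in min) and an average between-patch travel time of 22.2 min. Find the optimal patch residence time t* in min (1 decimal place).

17.4 min

By the marginal value theorem, leave when the instantaneous gain rate g'(t) equals the habitat-wide average g(t)/(T + t).
g'(t) = 0.44·350·t^-0.56. Setting 0.44·350·t^-0.56 = 350·t^0.44/(22.2+t) gives 0.44(22.2+t) = t, so 0.56·t = 0.44×22.2.
t* = 0.44×22.2/0.56 = 17.44 min.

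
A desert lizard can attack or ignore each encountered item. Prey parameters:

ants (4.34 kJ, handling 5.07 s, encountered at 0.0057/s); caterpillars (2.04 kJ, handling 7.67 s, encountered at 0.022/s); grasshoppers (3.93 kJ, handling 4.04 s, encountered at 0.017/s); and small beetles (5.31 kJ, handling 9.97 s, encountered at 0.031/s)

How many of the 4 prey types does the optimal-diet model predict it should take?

4

Profitabilities (E/h, kJ/s): grasshoppers 0.973, ants 0.856, small beetles 0.533, caterpillars 0.266. Add prey in this order while the next type's profitability exceeds the intake rate on those already taken.
Rate on top 1: 0.06252. ants: 0.856 > 0.06252 → include.
Rate on top 2: 0.08341. small beetles: 0.533 > 0.08341 → include.
Rate on top 3: 0.1821. caterpillars: 0.266 > 0.1821 → include.
Optimal diet: grasshoppers, ants, small beetles, caterpillars — 4 of 4 types.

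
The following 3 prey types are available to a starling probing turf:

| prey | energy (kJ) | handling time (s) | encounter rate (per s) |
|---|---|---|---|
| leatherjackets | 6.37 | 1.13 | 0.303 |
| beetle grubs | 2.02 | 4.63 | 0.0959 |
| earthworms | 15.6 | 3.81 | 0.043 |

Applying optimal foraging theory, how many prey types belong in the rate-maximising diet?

Rank by E/h (kJ/s): leatherjackets 5.64, earthworms 4.09, beetle grubs 0.436. Include each in turn until the next type's E/h falls below the running intake rate.
Rate on top 1: 1.438. earthworms: 4.09 > 1.438 → include.
Rate on top 2: 1.727. beetle grubs: 0.436 < 1.727 → exclude; stop.
Optimal diet: leatherjackets, earthworms — 2 of 3 types.

2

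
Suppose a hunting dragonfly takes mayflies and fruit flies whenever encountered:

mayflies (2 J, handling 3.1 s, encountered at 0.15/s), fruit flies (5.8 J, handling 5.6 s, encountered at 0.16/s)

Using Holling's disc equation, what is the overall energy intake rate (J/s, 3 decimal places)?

0.520 J/s

R = Σλ_iE_i / (1 + Σλ_ih_i)
Numerator: 0.15×2 + 0.16×5.8 = 1.228
Denominator: 1 + 0.15×3.1 + 0.16×5.6 = 2.361
R = 1.228/2.361 = 0.5201 J/s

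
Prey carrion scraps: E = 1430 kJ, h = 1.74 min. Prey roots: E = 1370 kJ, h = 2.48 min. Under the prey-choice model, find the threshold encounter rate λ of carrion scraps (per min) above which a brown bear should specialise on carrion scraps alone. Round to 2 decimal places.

1.18 per min

Drop roots once their profitability E₂/h₂ falls below the rate achievable on carrion scraps alone: E₂/h₂ = λE₁/(1 + λh₁).
Solve for λ: λE₁h₂ = E₂(1 + λh₁) → λ(E₁h₂ − E₂h₁) = E₂ → λ = E₂/(E₁h₂ − E₂h₁).
λ = 1370/(1430×2.48 − 1370×1.74) = 1370/1163 = 1.178 per min.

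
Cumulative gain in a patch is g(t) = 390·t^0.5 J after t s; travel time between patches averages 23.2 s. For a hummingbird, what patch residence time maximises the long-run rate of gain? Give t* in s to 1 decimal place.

23.2 s

Optimal t* satisfies g'(t*) = g(t*)/(T + t*).
g'(t) = 0.5·390·t^-0.5. Setting 0.5·390·t^-0.5 = 390·t^0.5/(23.2+t) gives 0.5(23.2+t) = t, so 0.50·t = 0.5×23.2.
t* = 0.5×23.2/0.50 = 23.2 s.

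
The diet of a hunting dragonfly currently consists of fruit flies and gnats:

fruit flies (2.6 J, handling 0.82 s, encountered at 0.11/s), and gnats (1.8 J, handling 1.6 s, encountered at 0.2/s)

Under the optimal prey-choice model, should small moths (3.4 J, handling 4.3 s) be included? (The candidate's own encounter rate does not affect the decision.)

Yes

Current rate: (0.11×2.6 + 0.2×1.8)/(1 + 0.11×0.82 + 0.2×1.6) = 0.4581 J/s.
small moths: E/h = 3.4/4.3 = 0.7907 J/s.
Since 0.7907 > R, including small moths increases the long-run rate.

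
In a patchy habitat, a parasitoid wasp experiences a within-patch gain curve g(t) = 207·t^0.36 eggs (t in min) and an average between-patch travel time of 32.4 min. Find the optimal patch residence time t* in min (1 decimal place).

18.2 min

Maximise g(t)/(T+t): set derivative to zero → g'(t)(T+t) = g(t).
g'(t) = 0.36·207·t^-0.64. Setting 0.36·207·t^-0.64 = 207·t^0.36/(32.4+t) gives 0.36(32.4+t) = t, so 0.64·t = 0.36×32.4.
t* = 0.36×32.4/0.64 = 18.22 min.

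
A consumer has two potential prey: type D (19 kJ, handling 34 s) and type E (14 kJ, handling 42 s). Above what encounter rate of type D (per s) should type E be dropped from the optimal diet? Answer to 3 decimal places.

Drop type E once their profitability E₂/h₂ falls below the rate achievable on type D alone: E₂/h₂ = λE₁/(1 + λh₁).
Solve for λ: λE₁h₂ = E₂(1 + λh₁) → λ(E₁h₂ − E₂h₁) = E₂ → λ = E₂/(E₁h₂ − E₂h₁).
λ = 14/(19×42 − 14×34) = 14/322 = 0.04348 per s.

0.043 per s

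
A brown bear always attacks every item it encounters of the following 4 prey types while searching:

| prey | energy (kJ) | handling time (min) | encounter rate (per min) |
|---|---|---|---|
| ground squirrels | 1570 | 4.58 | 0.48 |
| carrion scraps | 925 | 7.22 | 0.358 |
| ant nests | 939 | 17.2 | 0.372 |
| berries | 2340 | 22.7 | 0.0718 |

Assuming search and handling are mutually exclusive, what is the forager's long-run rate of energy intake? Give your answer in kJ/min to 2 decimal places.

116.00 kJ/min

R = (0.48×1570 + 0.358×925 + 0.372×939 + 0.0718×2340) / (1 + 0.48×4.58 + 0.358×7.22 + 0.372×17.2 + 0.0718×22.7) = 1602/13.81 = 116 kJ/min.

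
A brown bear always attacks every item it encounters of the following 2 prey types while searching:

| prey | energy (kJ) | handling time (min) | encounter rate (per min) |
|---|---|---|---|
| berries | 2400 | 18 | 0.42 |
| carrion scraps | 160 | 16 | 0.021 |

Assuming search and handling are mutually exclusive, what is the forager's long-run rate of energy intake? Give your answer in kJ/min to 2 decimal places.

113.69 kJ/min

R = Σλ_iE_i / (1 + Σλ_ih_i)
Numerator: 0.42×2400 + 0.021×160 = 1011
Denominator: 1 + 0.42×18 + 0.021×16 = 8.896
R = 1011/8.896 = 113.7 kJ/min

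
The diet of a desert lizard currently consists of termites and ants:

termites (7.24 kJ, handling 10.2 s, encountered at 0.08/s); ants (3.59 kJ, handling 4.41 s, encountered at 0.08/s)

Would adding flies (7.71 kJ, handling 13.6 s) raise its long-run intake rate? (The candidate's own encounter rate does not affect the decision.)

Yes

Intake rate on the current diet: R = (0.08×7.24 + 0.08×3.59) / (1 + 0.08×10.2 + 0.08×4.41) = 0.8664/2.169 = 0.3995 kJ/s.
flies: E/h = 7.71/13.6 = 0.5669 kJ/s.
0.5669 > 0.3995, so adding flies raises the average — include it.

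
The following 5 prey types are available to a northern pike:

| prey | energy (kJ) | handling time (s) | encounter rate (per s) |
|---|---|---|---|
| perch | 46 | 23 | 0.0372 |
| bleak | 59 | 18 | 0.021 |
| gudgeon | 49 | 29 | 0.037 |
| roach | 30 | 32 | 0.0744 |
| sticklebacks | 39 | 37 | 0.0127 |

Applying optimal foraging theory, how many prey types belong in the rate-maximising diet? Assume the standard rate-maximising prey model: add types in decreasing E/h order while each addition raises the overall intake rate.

3

E/h in descending order: bleak 3.28, perch 2, gudgeon 1.69, sticklebacks 1.05, roach 0.938 kJ/s. The optimal diet is the largest prefix of this list for which every included type satisfies E_i/h_i > R on the types above it.
Rate on top 1: 0.8991. perch: 2 > 0.8991 → include.
Rate on top 2: 1.321. gudgeon: 1.69 > 1.321 → include.
Rate on top 3: 1.441. sticklebacks: 1.05 < 1.441 → exclude; stop.
Optimal diet: bleak, perch, gudgeon — 3 of 5 types.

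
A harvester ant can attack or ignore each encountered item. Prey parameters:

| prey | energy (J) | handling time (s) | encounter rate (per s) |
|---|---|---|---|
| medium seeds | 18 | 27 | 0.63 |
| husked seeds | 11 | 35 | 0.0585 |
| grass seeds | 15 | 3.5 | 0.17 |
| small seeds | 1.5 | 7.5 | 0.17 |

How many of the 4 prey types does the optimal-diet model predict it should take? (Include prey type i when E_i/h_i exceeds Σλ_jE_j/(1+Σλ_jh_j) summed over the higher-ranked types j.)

Profitabilities (E/h, J/s): grass seeds 4.29, medium seeds 0.667, husked seeds 0.314, small seeds 0.2. Add prey in this order while the next type's profitability exceeds the intake rate on those already taken.
Rate on top 1: 1.599. medium seeds: 0.667 < 1.599 → exclude; stop.
Optimal diet: grass seeds — 1 of 4 types.

1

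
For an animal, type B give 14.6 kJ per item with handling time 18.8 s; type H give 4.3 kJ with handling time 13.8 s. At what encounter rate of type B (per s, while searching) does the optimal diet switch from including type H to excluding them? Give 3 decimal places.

0.036 per s

The zero-one rule: include type H iff E₂/h₂ > λE₁/(1+λh₁). Equality gives the switch point.
λE₁h₂ = E₂ + λE₂h₁ ⇒ λ = E₂/(E₁h₂ − E₂h₁) = 4.3/(201.5 − 80.84) = 0.03564 per s.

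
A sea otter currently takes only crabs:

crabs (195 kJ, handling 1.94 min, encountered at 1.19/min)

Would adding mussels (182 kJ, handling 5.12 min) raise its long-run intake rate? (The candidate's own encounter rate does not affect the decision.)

No

Intake rate on the current diet: R = (1.19×195) / (1 + 1.19×1.94) = 232/3.309 = 70.14 kJ/min.
Profitability of mussels: 182/5.12 = 35.55 kJ/min.
35.55 < 70.14, so adding mussels would lower the average — exclude it.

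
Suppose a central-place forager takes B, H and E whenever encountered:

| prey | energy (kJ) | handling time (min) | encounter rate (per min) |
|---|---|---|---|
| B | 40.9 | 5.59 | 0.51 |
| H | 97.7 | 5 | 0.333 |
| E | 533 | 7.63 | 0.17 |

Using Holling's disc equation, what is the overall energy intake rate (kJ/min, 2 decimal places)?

21.14 kJ/min

Energy encountered per unit search time: 0.51×40.9 + 0.333×97.7 + 0.17×533 = 144 kJ/min.
Handling time per unit search time: 0.51×5.59 + 0.333×5 + 0.17×7.63 = 5.813.
Rate = 144/(1 + 5.813) = 21.14 kJ/min.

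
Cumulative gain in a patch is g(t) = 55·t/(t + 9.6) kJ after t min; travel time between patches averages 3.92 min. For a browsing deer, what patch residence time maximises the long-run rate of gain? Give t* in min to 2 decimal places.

6.13 min

Maximise g(t)/(T+t): set derivative to zero → g'(t)(T+t) = g(t).
g'(t) = 55·9.6/(t + 9.6)². Setting 55·9.6/(t+9.6)² = 55t/[(t+9.6)(3.92+t)] gives 9.6(3.92+t) = t(t+9.6), so t² = 9.6×3.92 = 37.63.
t* = √37.63 = 6.134 min.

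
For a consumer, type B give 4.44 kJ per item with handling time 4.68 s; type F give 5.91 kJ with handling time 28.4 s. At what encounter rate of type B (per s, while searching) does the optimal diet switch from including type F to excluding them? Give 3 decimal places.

At the threshold, the rate on type B alone equals the profitability of type F: λ·4.44/(1 + λ·4.68) = 5.91/28.4 = 0.2081.
Rearranging, λ(4.44 − 0.2081×4.68) = 0.2081, so λ = 0.2081/3.466 = 0.06004 per s.

0.060 per s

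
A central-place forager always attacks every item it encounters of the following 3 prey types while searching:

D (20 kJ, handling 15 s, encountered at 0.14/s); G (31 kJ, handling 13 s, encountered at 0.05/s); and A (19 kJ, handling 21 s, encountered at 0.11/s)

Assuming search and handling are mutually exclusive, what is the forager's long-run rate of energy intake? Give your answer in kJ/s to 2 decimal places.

R = Σλ_iE_i / (1 + Σλ_ih_i)
Numerator: 0.14×20 + 0.05×31 + 0.11×19 = 6.44
Denominator: 1 + 0.14×15 + 0.05×13 + 0.11×21 = 6.06
R = 6.44/6.06 = 1.063 kJ/s

1.06 kJ/s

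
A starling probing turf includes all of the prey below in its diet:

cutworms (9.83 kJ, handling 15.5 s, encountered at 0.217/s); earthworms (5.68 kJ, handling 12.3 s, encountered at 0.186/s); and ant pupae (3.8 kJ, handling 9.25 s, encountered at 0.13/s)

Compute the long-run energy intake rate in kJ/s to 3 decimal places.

R = Σλ_iE_i / (1 + Σλ_ih_i)
Numerator: 0.217×9.83 + 0.186×5.68 + 0.13×3.8 = 3.684
Denominator: 1 + 0.217×15.5 + 0.186×12.3 + 0.13×9.25 = 7.854
R = 3.684/7.854 = 0.469 kJ/s

0.469 kJ/s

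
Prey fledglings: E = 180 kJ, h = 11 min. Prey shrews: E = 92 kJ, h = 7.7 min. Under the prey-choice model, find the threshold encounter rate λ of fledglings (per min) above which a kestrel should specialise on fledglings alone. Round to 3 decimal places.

0.246 per min

Drop shrews once their profitability E₂/h₂ falls below the rate achievable on fledglings alone: E₂/h₂ = λE₁/(1 + λh₁).
Solve for λ: λE₁h₂ = E₂(1 + λh₁) → λ(E₁h₂ − E₂h₁) = E₂ → λ = E₂/(E₁h₂ − E₂h₁).
λ = 92/(180×7.7 − 92×11) = 92/374 = 0.246 per min.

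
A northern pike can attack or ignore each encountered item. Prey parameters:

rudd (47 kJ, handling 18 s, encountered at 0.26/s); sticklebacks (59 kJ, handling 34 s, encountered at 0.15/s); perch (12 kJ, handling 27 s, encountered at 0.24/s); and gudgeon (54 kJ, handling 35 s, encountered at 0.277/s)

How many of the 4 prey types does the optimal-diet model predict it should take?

Profitabilities (E/h, kJ/s): rudd 2.61, sticklebacks 1.74, gudgeon 1.54, perch 0.444. Add prey in this order while the next type's profitability exceeds the intake rate on those already taken.
Rate on top 1: 2.151. sticklebacks: 1.74 < 2.151 → exclude; stop.
Optimal diet: rudd — 1 of 4 types.

1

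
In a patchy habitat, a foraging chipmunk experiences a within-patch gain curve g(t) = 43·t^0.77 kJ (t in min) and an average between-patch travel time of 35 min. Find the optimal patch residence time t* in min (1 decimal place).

117.2 min

By the marginal value theorem, leave when the instantaneous gain rate g'(t) equals the habitat-wide average g(t)/(T + t).
g'(t) = 0.77·43·t^-0.23. Setting 0.77·43·t^-0.23 = 43·t^0.77/(35+t) gives 0.77(35+t) = t, so 0.23·t = 0.77×35.
t* = 0.77×35/0.23 = 117.2 min.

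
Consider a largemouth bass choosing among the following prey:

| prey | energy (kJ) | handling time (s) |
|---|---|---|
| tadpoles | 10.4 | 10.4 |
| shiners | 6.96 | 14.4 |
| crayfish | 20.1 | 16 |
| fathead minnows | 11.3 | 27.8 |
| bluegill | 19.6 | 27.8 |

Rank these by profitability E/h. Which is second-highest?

tadpoles

In descending order of E/h:
crayfish: 20.1/16 = 1.26 kJ/s
tadpoles: 10.4/10.4 = 1 kJ/s
bluegill: 19.6/27.8 = 0.705 kJ/s
shiners: 6.96/14.4 = 0.483 kJ/s
fathead minnows: 11.3/27.8 = 0.406 kJ/s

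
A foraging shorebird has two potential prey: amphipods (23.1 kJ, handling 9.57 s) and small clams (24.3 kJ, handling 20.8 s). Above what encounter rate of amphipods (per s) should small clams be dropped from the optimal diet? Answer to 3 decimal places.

0.098 per s

The zero-one rule: include small clams iff E₂/h₂ > λE₁/(1+λh₁). Equality gives the switch point.
λE₁h₂ = E₂ + λE₂h₁ ⇒ λ = E₂/(E₁h₂ − E₂h₁) = 24.3/(480.5 − 232.6) = 0.09801 per s.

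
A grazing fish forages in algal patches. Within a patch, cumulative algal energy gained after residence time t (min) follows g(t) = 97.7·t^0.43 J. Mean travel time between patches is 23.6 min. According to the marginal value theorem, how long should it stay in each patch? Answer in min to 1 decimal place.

17.8 min

By the marginal value theorem, leave when the instantaneous gain rate g'(t) equals the habitat-wide average g(t)/(T + t).
g'(t) = 0.43·97.7·t^-0.57. Setting 0.43·97.7·t^-0.57 = 97.7·t^0.43/(23.6+t) gives 0.43(23.6+t) = t, so 0.57·t = 0.43×23.6.
t* = 0.43×23.6/0.57 = 17.8 min.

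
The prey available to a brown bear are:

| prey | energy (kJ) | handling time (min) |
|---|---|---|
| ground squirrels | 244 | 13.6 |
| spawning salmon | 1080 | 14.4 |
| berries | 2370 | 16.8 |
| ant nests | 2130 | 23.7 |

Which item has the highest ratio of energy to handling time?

berries

In descending order of E/h:
berries: 2370/16.8 = 141 kJ/min
ant nests: 2130/23.7 = 89.9 kJ/min
spawning salmon: 1080/14.4 = 75 kJ/min
ground squirrels: 244/13.6 = 17.9 kJ/min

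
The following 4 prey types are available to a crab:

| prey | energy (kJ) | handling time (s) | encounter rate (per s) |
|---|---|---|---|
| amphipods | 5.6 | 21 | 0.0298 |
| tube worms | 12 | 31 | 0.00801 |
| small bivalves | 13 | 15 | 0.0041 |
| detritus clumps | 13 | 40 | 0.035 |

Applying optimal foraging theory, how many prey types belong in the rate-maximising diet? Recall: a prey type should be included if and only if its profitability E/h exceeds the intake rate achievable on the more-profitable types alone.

4

E/h in descending order: small bivalves 0.867, tube worms 0.387, detritus clumps 0.325, amphipods 0.267 kJ/s. The optimal diet is the largest prefix of this list for which every included type satisfies E_i/h_i > R on the types above it.
Rate on top 1: 0.05021. tube worms: 0.387 > 0.05021 → include.
Rate on top 2: 0.1141. detritus clumps: 0.325 > 0.1141 → include.
Rate on top 3: 0.223. amphipods: 0.267 > 0.223 → include.
Optimal diet: small bivalves, tube worms, detritus clumps, amphipods — 4 of 4 types.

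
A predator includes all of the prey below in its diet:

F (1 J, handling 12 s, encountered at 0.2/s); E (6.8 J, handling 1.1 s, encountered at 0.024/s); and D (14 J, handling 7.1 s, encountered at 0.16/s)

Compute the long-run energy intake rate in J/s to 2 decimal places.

0.57 J/s

R = Σλ_iE_i / (1 + Σλ_ih_i)
Numerator: 0.2×1 + 0.024×6.8 + 0.16×14 = 2.603
Denominator: 1 + 0.2×12 + 0.024×1.1 + 0.16×7.1 = 4.562
R = 2.603/4.562 = 0.5706 J/s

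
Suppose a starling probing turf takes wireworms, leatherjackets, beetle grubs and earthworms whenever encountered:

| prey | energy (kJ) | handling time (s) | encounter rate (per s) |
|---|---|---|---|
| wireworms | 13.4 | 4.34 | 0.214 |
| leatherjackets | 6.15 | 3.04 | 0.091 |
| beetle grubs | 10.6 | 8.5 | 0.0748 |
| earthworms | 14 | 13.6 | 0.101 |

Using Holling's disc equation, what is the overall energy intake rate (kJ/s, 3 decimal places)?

1.337 kJ/s

R = Σλ_iE_i / (1 + Σλ_ih_i)
Numerator: 0.214×13.4 + 0.091×6.15 + 0.0748×10.6 + 0.101×14 = 5.634
Denominator: 1 + 0.214×4.34 + 0.091×3.04 + 0.0748×8.5 + 0.101×13.6 = 4.215
R = 5.634/4.215 = 1.337 kJ/s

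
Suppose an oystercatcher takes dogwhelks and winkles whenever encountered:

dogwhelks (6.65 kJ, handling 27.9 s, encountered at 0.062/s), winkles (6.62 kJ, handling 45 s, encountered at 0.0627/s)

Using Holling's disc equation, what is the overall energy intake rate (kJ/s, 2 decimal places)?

0.15 kJ/s

R = Σλ_iE_i / (1 + Σλ_ih_i)
Numerator: 0.062×6.65 + 0.0627×6.62 = 0.8274
Denominator: 1 + 0.062×27.9 + 0.0627×45 = 5.551
R = 0.8274/5.551 = 0.149 kJ/s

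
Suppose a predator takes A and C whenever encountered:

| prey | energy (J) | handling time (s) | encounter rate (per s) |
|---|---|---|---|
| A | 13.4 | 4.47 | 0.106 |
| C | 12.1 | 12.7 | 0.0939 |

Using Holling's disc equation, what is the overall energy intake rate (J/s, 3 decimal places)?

0.959 J/s

Energy encountered per unit search time: 0.106×13.4 + 0.0939×12.1 = 2.557 J/s.
Handling time per unit search time: 0.106×4.47 + 0.0939×12.7 = 1.666.
Rate = 2.557/(1 + 1.666) = 0.9588 J/s.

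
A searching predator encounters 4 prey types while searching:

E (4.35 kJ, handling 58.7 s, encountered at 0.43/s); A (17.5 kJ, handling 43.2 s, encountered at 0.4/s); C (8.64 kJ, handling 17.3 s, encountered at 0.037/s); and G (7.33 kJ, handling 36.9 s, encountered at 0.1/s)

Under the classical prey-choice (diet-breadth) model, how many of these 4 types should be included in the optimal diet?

2

Profitabilities (E/h, kJ/s): C 0.499, A 0.405, G 0.199, E 0.0741. Add prey in this order while the next type's profitability exceeds the intake rate on those already taken.
Rate on top 1: 0.1949. A: 0.405 > 0.1949 → include.
Rate on top 2: 0.3869. G: 0.199 < 0.3869 → exclude; stop.
Optimal diet: C, A — 2 of 4 types.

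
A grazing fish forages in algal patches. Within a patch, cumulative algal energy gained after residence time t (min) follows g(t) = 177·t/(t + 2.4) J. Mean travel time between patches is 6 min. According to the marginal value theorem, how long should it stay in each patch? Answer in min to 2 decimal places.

Maximise g(t)/(T+t): set derivative to zero → g'(t)(T+t) = g(t).
g'(t) = 177·2.4/(t + 2.4)². Setting 177·2.4/(t+2.4)² = 177t/[(t+2.4)(6+t)] gives 2.4(6+t) = t(t+2.4), so t² = 2.4×6 = 14.4.
t* = √14.4 = 3.795 min.

3.79 min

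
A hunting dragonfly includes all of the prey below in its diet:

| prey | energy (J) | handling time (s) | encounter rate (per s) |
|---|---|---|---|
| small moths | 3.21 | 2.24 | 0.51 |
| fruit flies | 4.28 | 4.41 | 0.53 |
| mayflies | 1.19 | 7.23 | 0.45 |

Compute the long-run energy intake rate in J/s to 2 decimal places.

0.57 J/s

Energy encountered per unit search time: 0.51×3.21 + 0.53×4.28 + 0.45×1.19 = 4.441 J/s.
Handling time per unit search time: 0.51×2.24 + 0.53×4.41 + 0.45×7.23 = 6.733.
Rate = 4.441/(1 + 6.733) = 0.5743 J/s.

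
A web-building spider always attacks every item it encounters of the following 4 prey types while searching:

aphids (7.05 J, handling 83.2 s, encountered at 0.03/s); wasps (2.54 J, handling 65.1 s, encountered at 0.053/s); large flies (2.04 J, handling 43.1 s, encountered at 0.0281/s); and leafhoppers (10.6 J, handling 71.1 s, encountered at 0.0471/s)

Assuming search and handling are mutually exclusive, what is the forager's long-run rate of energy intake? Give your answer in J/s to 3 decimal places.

0.078 J/s

Energy encountered per unit search time: 0.03×7.05 + 0.053×2.54 + 0.0281×2.04 + 0.0471×10.6 = 0.9027 J/s.
Handling time per unit search time: 0.03×83.2 + 0.053×65.1 + 0.0281×43.1 + 0.0471×71.1 = 10.51.
Rate = 0.9027/(1 + 10.51) = 0.07845 J/s.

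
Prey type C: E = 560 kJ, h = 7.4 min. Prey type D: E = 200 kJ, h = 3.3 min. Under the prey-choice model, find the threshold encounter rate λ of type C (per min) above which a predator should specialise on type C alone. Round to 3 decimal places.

0.543 per min

The zero-one rule: include type D iff E₂/h₂ > λE₁/(1+λh₁). Equality gives the switch point.
λE₁h₂ = E₂ + λE₂h₁ ⇒ λ = E₂/(E₁h₂ − E₂h₁) = 200/(1848 − 1480) = 0.5435 per min.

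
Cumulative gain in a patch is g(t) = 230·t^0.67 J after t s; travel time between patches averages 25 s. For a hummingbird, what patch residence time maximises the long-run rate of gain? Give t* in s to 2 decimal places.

50.76 s

Maximise g(t)/(T+t): set derivative to zero → g'(t)(T+t) = g(t).
g'(t) = 0.67·230·t^-0.33. Setting 0.67·230·t^-0.33 = 230·t^0.67/(25+t) gives 0.67(25+t) = t, so 0.33·t = 0.67×25.
t* = 0.67×25/0.33 = 50.76 s.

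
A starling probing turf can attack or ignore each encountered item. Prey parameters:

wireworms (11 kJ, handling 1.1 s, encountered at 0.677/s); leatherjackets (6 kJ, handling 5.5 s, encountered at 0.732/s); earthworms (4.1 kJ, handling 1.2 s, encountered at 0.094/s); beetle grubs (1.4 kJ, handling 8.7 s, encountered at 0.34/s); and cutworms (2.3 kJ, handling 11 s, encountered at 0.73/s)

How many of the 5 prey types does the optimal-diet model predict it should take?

Profitabilities (E/h, kJ/s): wireworms 10, earthworms 3.42, leatherjackets 1.09, cutworms 0.209, beetle grubs 0.161. Add prey in this order while the next type's profitability exceeds the intake rate on those already taken.
Rate on top 1: 4.268. earthworms: 3.42 < 4.268 → exclude; stop.
Optimal diet: wireworms — 1 of 5 types.

1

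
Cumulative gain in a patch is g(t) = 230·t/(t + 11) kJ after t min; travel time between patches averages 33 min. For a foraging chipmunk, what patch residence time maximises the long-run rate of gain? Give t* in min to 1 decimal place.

19.1 min

By the marginal value theorem, leave when the instantaneous gain rate g'(t) equals the habitat-wide average g(t)/(T + t).
g'(t) = 230·11/(t + 11)². Setting 230·11/(t+11)² = 230t/[(t+11)(33+t)] gives 11(33+t) = t(t+11), so t² = 11×33 = 363.
t* = √363 = 19.05 min.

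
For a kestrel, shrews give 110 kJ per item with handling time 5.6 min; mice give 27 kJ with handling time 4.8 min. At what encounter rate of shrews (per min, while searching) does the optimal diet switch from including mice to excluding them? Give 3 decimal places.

0.072 per min

At the threshold, the rate on shrews alone equals the profitability of mice: λ·110/(1 + λ·5.6) = 27/4.8 = 5.625.
Rearranging, λ(110 − 5.625×5.6) = 5.625, so λ = 5.625/78.5 = 0.07166 per min.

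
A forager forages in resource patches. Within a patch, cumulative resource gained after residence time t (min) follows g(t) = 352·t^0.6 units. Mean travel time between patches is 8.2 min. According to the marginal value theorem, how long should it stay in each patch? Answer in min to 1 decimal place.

Optimal t* satisfies g'(t*) = g(t*)/(T + t*).
g'(t) = 0.6·352·t^-0.4. Setting 0.6·352·t^-0.4 = 352·t^0.6/(8.2+t) gives 0.6(8.2+t) = t, so 0.40·t = 0.6×8.2.
t* = 0.6×8.2/0.40 = 12.3 min.

12.3 min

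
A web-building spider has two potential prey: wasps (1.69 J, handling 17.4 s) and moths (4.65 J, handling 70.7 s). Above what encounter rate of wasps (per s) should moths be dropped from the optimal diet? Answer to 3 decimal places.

0.121 per s

The zero-one rule: include moths iff E₂/h₂ > λE₁/(1+λh₁). Equality gives the switch point.
λE₁h₂ = E₂ + λE₂h₁ ⇒ λ = E₂/(E₁h₂ − E₂h₁) = 4.65/(119.5 − 80.91) = 0.1206 per s.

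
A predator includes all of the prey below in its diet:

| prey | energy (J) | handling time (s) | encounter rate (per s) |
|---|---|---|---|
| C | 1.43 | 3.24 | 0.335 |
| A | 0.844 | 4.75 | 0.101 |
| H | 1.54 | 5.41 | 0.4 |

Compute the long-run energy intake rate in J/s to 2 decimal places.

R = Σλ_iE_i / (1 + Σλ_ih_i)
Numerator: 0.335×1.43 + 0.101×0.844 + 0.4×1.54 = 1.18
Denominator: 1 + 0.335×3.24 + 0.101×4.75 + 0.4×5.41 = 4.729
R = 1.18/4.729 = 0.2496 J/s

0.25 J/s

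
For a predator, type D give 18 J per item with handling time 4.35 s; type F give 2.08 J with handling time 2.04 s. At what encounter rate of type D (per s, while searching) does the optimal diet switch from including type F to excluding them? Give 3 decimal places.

0.075 per s

Drop type F once their profitability E₂/h₂ falls below the rate achievable on type D alone: E₂/h₂ = λE₁/(1 + λh₁).
Solve for λ: λE₁h₂ = E₂(1 + λh₁) → λ(E₁h₂ − E₂h₁) = E₂ → λ = E₂/(E₁h₂ − E₂h₁).
λ = 2.08/(18×2.04 − 2.08×4.35) = 2.08/27.67 = 0.07517 per s.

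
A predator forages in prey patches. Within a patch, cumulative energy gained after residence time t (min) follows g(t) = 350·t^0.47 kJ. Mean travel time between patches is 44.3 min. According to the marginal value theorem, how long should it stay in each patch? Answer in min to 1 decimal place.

Maximise g(t)/(T+t): set derivative to zero → g'(t)(T+t) = g(t).
g'(t) = 0.47·350·t^-0.53. Setting 0.47·350·t^-0.53 = 350·t^0.47/(44.3+t) gives 0.47(44.3+t) = t, so 0.53·t = 0.47×44.3.
t* = 0.47×44.3/0.53 = 39.28 min.

39.3 min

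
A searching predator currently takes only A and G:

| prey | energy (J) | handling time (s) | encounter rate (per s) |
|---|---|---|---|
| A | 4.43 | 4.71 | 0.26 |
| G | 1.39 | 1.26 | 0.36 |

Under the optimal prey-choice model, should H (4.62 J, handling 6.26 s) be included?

Current rate: (0.26×4.43 + 0.36×1.39)/(1 + 0.26×4.71 + 0.36×1.26) = 0.6169 J/s.
Profitability of H: 4.62/6.26 = 0.738 J/s.
Since 0.738 > R, including H increases the long-run rate.

Yes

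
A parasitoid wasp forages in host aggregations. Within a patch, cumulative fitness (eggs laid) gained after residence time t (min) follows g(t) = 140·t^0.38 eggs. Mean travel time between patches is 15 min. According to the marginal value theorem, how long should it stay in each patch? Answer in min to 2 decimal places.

9.19 min

Optimal t* satisfies g'(t*) = g(t*)/(T + t*).
g'(t) = 0.38·140·t^-0.62. Setting 0.38·140·t^-0.62 = 140·t^0.38/(15+t) gives 0.38(15+t) = t, so 0.62·t = 0.38×15.
t* = 0.38×15/0.62 = 9.194 min.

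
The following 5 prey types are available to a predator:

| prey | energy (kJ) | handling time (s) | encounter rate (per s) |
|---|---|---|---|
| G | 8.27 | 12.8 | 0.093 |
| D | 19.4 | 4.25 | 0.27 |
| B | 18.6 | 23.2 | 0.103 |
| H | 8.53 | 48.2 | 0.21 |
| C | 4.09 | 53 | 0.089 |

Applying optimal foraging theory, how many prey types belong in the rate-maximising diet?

1

E/h in descending order: D 4.56, B 0.802, G 0.646, H 0.177, C 0.0772 kJ/s. The optimal diet is the largest prefix of this list for which every included type satisfies E_i/h_i > R on the types above it.
Rate on top 1: 2.439. B: 0.802 < 2.439 → exclude; stop.
Optimal diet: D — 1 of 5 types.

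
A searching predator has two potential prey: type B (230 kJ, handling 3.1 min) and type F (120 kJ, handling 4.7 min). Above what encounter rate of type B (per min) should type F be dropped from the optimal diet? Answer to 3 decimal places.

0.169 per min

At the threshold, the rate on type B alone equals the profitability of type F: λ·230/(1 + λ·3.1) = 120/4.7 = 25.53.
Rearranging, λ(230 − 25.53×3.1) = 25.53, so λ = 25.53/150.9 = 0.1693 per min.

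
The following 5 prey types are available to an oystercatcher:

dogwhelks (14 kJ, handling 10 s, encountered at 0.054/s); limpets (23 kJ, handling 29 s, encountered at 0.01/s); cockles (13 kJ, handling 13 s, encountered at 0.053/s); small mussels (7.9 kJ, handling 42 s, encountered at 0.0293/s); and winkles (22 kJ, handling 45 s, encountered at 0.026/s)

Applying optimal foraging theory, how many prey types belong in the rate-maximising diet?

3

Rank by E/h (kJ/s): dogwhelks 1.4, cockles 1, limpets 0.793, winkles 0.489, small mussels 0.188. Include each in turn until the next type's E/h falls below the running intake rate.
Rate on top 1: 0.4909. cockles: 1 > 0.4909 → include.
Rate on top 2: 0.6483. limpets: 0.793 > 0.6483 → include.
Rate on top 3: 0.6649. winkles: 0.489 < 0.6649 → exclude; stop.
Optimal diet: dogwhelks, cockles, limpets — 3 of 5 types.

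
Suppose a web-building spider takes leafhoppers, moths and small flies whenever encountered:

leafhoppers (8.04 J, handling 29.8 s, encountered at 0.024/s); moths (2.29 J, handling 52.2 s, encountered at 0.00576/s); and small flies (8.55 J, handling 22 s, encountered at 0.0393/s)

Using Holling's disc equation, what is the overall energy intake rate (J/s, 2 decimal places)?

R = Σλ_iE_i / (1 + Σλ_ih_i)
Numerator: 0.024×8.04 + 0.00576×2.29 + 0.0393×8.55 = 0.5422
Denominator: 1 + 0.024×29.8 + 0.00576×52.2 + 0.0393×22 = 2.88
R = 0.5422/2.88 = 0.1882 J/s

0.19 J/s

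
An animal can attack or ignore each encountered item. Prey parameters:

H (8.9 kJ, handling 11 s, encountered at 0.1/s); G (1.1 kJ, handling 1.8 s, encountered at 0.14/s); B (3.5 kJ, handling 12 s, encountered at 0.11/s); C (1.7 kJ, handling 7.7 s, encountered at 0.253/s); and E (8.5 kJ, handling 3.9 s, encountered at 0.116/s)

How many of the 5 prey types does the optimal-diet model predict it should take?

Profitabilities (E/h, kJ/s): E 2.18, H 0.809, G 0.611, B 0.292, C 0.221. Add prey in this order while the next type's profitability exceeds the intake rate on those already taken.
Rate on top 1: 0.6789. H: 0.809 > 0.6789 → include.
Rate on top 2: 0.735. G: 0.611 < 0.735 → exclude; stop.
Optimal diet: E, H — 2 of 5 types.

2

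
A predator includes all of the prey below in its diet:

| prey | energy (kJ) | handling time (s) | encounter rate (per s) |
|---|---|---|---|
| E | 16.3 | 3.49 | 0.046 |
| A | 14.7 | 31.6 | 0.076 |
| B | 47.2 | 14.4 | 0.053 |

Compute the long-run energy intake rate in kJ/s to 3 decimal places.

R = Σλ_iE_i / (1 + Σλ_ih_i)
Numerator: 0.046×16.3 + 0.076×14.7 + 0.053×47.2 = 4.369
Denominator: 1 + 0.046×3.49 + 0.076×31.6 + 0.053×14.4 = 4.325
R = 4.369/4.325 = 1.01 kJ/s

1.010 kJ/s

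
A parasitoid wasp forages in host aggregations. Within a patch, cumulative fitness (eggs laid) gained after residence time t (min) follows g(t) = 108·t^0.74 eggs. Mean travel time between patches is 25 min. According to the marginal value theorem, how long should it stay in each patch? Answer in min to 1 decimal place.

Optimal t* satisfies g'(t*) = g(t*)/(T + t*).
g'(t) = 0.74·108·t^-0.26. Setting 0.74·108·t^-0.26 = 108·t^0.74/(25+t) gives 0.74(25+t) = t, so 0.26·t = 0.74×25.
t* = 0.74×25/0.26 = 71.15 min.

71.2 min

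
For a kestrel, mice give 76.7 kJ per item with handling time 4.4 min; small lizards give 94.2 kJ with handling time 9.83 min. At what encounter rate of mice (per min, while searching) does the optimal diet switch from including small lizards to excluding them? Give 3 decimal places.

The zero-one rule: include small lizards iff E₂/h₂ > λE₁/(1+λh₁). Equality gives the switch point.
λE₁h₂ = E₂ + λE₂h₁ ⇒ λ = E₂/(E₁h₂ − E₂h₁) = 94.2/(754 − 414.5) = 0.2775 per min.

0.277 per min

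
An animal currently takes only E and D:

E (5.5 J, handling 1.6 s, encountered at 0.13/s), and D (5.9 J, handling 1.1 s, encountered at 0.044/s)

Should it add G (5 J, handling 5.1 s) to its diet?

Intake rate on the current diet: R = (0.13×5.5 + 0.044×5.9) / (1 + 0.13×1.6 + 0.044×1.1) = 0.9746/1.256 = 0.7757 J/s.
Profitability of G: 5/5.1 = 0.9804 J/s.
0.9804 > 0.7757, so adding G raises the average — include it.

Yes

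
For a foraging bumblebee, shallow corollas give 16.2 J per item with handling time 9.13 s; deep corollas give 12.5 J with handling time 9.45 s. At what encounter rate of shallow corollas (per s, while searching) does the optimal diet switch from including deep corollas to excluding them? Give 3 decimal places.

Drop deep corollas once their profitability E₂/h₂ falls below the rate achievable on shallow corollas alone: E₂/h₂ = λE₁/(1 + λh₁).
Solve for λ: λE₁h₂ = E₂(1 + λh₁) → λ(E₁h₂ − E₂h₁) = E₂ → λ = E₂/(E₁h₂ − E₂h₁).
λ = 12.5/(16.2×9.45 − 12.5×9.13) = 12.5/38.96 = 0.3208 per s.

0.321 per s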